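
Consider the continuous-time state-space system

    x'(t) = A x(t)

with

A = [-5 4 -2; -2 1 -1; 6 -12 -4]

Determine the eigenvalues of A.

-4, -3, -1

det(sI - A) = s^3 - (tr A)s^2 + (M11 + M22 + M33)s - det A, where Mii is the 2×2 principal minor of A obtained by deleting row i and column i.
tr A = (-5) + 1 + (-4) = -8; M11 = 1·(-4) - (-1)·(-12) = -4 - 12 = -16; M22 = (-5)·(-4) - (-2)·6 = 20 - (-12) = 32; M33 = (-5)·1 - 4·(-2) = -5 - (-8) = 3; sum of minors = 19.
det A = (-5)·(1·(-4) - (-1)·(-12)) - 4·((-2)·(-4) - (-1)·6) + (-2)·((-2)·(-12) - 1·6) = (-5)·(-16) - 4·14 + (-2)·18 = -12.
So p(s) = det(sI - A) = s^3 + 8s^2 + 19s + 12.
Rational-root test: any integer root divides 12. Testing small divisors, s = -1 works: p(-1) = -1 + 8 + (-19) + 12 = 0, so (s + 1) is a factor.
Dividing, p(s) = (s + 1)(s^2 + 7s + 12).
Factor s^2 + 7s + 12: two numbers with sum -7 and product 12 are -3 and -4, so s^2 + 7s + 12 = (s + 3)(s + 4).
Hence p(s) = (s + 1) (s + 3) (s + 4), with roots -4, -3, -1.
All eigenvalues have negative real part, so the system is asymptotically stable.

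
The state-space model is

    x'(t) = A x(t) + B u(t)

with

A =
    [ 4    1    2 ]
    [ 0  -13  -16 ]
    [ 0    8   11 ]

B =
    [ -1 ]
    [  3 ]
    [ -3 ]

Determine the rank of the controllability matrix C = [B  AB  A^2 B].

AB = [[-7], [9], [-9]]
A^2B = [[-37], [27], [-27]]
Controllability matrix C = [B  AB  A^2B] = [[-1, -7, -37], [3, 9, 27], [-3, -9, -27]]
The rows r1, r2, r3 of C are linearly dependent: r2 + r3 = 0 (check each entry), so rank(C) ≤ 2.
The 2×2 minor from rows 1, 2, columns 1, 2 is (-1)·9 - (-7)·3 = -9 - (-21) = 12 ≠ 0, so rank(C) = 2.
rank(C) = 2 < n = 3, so the pair (A, B) is not completely controllable.

2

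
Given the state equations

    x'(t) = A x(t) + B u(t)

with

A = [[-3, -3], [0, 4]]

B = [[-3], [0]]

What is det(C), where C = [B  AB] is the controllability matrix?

0

AB = [[9], [0]]
Controllability matrix C = [B  AB] = [[-3, 9], [0, 0]]
det(C) = (-3)·0 - 9·0 = 0 - 0 = 0
Since det(C) = 0, rank(C) < 2 and the system is not completely controllable.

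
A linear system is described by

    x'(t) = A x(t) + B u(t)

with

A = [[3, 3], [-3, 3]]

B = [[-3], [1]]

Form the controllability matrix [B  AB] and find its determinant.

-30

AB = [[-6], [12]]
Controllability matrix C = [B  AB] = [[-3, -6], [1, 12]]
det(C) = (-3)·12 - (-6)·1 = -36 - (-6) = -30
Since det(C) ≠ 0, rank(C) = 2 and the system is completely controllable.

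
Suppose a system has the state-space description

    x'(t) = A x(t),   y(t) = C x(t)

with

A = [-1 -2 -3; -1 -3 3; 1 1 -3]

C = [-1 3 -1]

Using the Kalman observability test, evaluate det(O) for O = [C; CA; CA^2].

752

CA = [[-3, -8, 15]]
CA^2 = [[26, 45, -60]]
Observability matrix O = [C; CA; CA^2] = [[-1, 3, -1], [-3, -8, 15], [26, 45, -60]]
Expanding along the first row, det(O) = (-1)·((-8)·(-60) - 15·45) - 3·((-3)·(-60) - 15·26) + (-1)·((-3)·45 - (-8)·26) = (-1)·(-195) - 3·(-210) + (-1)·73 = 752
Since det(O) ≠ 0, rank(O) = 3 and the system is completely observable.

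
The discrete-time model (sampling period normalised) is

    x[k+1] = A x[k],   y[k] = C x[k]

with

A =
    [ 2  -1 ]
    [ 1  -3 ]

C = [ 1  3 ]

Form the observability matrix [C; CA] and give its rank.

CA = [[5, -10]]
Observability matrix O = [C; CA] = [[1, 3], [5, -10]]
det(O) = 1·(-10) - 3·5 = -10 - 15 = -25 ≠ 0, so rank(O) = 2.
rank(O) = 2 = n, so the pair (A, C) is completely observable.

2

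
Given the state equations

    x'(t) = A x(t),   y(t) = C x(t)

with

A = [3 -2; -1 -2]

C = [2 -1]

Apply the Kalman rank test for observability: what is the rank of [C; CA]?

2

CA = [[7, -2]]
Observability matrix O = [C; CA] = [[2, -1], [7, -2]]
det(O) = 2·(-2) - (-1)·7 = -4 - (-7) = 3 ≠ 0, so rank(O) = 2.
rank(O) = 2 = n, so the pair (A, C) is completely observable.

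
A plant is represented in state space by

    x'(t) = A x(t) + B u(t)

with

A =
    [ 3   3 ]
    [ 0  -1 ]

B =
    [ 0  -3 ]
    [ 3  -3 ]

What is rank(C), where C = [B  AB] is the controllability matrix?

2

AB = [[9, -18], [-3, 3]]
Controllability matrix C = [B  AB] = [[0, -3, 9, -18], [3, -3, -3, 3]]
Take the 2×2 submatrix of C formed by columns 1, 2: [[0, -3], [3, -3]]. Its determinant is 0·(-3) - (-3)·3 = 0 - (-9) = 9 ≠ 0.
So rank(C) ≥ 2; since C has 2 rows, rank(C) = 2.
rank(C) = 2 = n, so the pair (A, B) is completely controllable.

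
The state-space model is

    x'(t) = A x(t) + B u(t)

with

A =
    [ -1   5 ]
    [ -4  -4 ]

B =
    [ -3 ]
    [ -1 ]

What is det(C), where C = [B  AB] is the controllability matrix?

-50

AB = [[-2], [16]]
Controllability matrix C = [B  AB] = [[-3, -2], [-1, 16]]
det(C) = (-3)·16 - (-2)·(-1) = -48 - 2 = -50
Since det(C) ≠ 0, rank(C) = 2 and the system is completely controllable.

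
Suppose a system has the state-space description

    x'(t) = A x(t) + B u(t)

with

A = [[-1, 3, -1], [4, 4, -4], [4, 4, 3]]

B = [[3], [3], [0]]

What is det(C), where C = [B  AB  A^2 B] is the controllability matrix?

11664

AB = [[6], [24], [24]]
A^2B = [[42], [24], [192]]
Controllability matrix C = [B  AB  A^2B] = [[3, 6, 42], [3, 24, 24], [0, 24, 192]]
Expanding along the first row, det(C) = 3·(24·192 - 24·24) - 6·(3·192 - 24·0) + 42·(3·24 - 24·0) = 3·4032 - 6·576 + 42·72 = 11664
Since det(C) ≠ 0, rank(C) = 3 and the system is completely controllable.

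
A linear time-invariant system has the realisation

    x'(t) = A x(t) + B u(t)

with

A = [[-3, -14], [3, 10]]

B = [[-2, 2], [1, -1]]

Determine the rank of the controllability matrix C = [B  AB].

1

AB = [[-8, 8], [4, -4]]
Controllability matrix C = [B  AB] = [[-2, 2, -8, 8], [1, -1, 4, -4]]
Every column of C is a scalar multiple of column 1 = [-2, 1] (multipliers 1, -1, 4, -4), so the columns span a one-dimensional space.
C ≠ 0, hence rank(C) = 1.
rank(C) = 1 < n = 2, so the pair (A, B) is not completely controllable.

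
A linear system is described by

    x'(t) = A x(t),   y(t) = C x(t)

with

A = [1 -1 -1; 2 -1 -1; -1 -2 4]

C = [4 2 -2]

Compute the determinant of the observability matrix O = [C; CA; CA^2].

1872

CA = [[10, -2, -14]]
CA^2 = [[20, 20, -64]]
Observability matrix O = [C; CA; CA^2] = [[4, 2, -2], [10, -2, -14], [20, 20, -64]]
Expanding along the first row, det(O) = 4·((-2)·(-64) - (-14)·20) - 2·(10·(-64) - (-14)·20) + (-2)·(10·20 - (-2)·20) = 4·408 - 2·(-360) + (-2)·240 = 1872
Since det(O) ≠ 0, rank(O) = 3 and the system is completely observable.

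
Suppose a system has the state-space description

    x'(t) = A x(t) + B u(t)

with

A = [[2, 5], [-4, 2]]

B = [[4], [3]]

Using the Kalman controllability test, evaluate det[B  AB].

-109

AB = [[23], [-10]]
Controllability matrix C = [B  AB] = [[4, 23], [3, -10]]
det(C) = 4·(-10) - 23·3 = -40 - 69 = -109
Since det(C) ≠ 0, rank(C) = 2 and the system is completely controllable.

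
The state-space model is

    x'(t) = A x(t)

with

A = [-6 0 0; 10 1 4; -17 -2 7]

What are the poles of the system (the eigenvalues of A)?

-6, 3, 5

det(sI - A) = s^3 - (tr A)s^2 + (M11 + M22 + M33)s - det A, where Mii is the 2×2 principal minor of A obtained by deleting row i and column i.
tr A = (-6) + 1 + 7 = 2; M11 = 1·7 - 4·(-2) = 7 - (-8) = 15; M22 = (-6)·7 - 0·(-17) = -42 - 0 = -42; M33 = (-6)·1 - 0·10 = -6 - 0 = -6; sum of minors = -33.
det A = (-6)·(1·7 - 4·(-2)) - 0·(10·7 - 4·(-17)) + 0·(10·(-2) - 1·(-17)) = (-6)·15 - 0·138 + 0·(-3) = -90.
So p(s) = det(sI - A) = s^3 - 2s^2 - 33s + 90.
Rational-root test: any integer root divides 90. Testing small divisors, s = 3 works: p(3) = 27 + (-18) + (-99) + 90 = 0, so (s - 3) is a factor.
Dividing, p(s) = (s - 3)(s^2 + s - 30).
Factor s^2 + s - 30: two numbers with sum -1 and product -30 are 5 and -6, so s^2 + s - 30 = (s - 5)(s + 6).
Hence p(s) = (s - 5) (s - 3) (s + 6), with roots -6, 3, 5.
At least one eigenvalue has non-negative real part, so the system is not asymptotically stable.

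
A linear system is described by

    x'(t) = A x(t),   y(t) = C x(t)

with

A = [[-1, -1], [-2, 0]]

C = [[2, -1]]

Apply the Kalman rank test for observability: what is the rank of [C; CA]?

CA = [[0, -2]]
Observability matrix O = [C; CA] = [[2, -1], [0, -2]]
det(O) = 2·(-2) - (-1)·0 = -4 - 0 = -4 ≠ 0, so rank(O) = 2.
rank(O) = 2 = n, so the pair (A, C) is completely observable.

2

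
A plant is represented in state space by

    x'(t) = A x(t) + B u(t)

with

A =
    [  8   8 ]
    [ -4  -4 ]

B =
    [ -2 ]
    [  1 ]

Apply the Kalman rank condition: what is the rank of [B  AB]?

AB = [[-8], [4]]
Controllability matrix C = [B  AB] = [[-2, -8], [1, 4]]
Every column of C is a scalar multiple of column 1 = [-2, 1] (multipliers 1, 4), so the columns span a one-dimensional space.
C ≠ 0, hence rank(C) = 1.
rank(C) = 1 < n = 2, so the pair (A, B) is not completely controllable.

1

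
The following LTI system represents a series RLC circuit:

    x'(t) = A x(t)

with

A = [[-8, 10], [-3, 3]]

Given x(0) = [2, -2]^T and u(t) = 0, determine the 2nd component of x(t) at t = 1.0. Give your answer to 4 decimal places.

det(sI - A) = s^2 - (tr A)s + det A, with tr A = (-8) + 3 = -5 and det A = (-8)·3 - 10·(-3) = -24 - (-30) = 6.
So p(s) = det(sI - A) = s^2 + 5s + 6.
Factor s^2 + 5s + 6: two numbers with sum -5 and product 6 are -2 and -3, so s^2 + 5s + 6 = (s + 2)(s + 3).
Hence p(s) = (s + 2) (s + 3), with roots -3, -2.
The eigenvalues -3, -2 are distinct and real, so A is diagonalisable and x(t) = e^{At} x(0) = V diag(e^{λ_i t}) V^{-1} x(0), where the columns of V are the eigenvectors.
λ = -3: A - (-3)I = [[-5, 10], [-3, 6]]. Row 1 gives (-5)·v1 + 10·v2 = 0, so take v_1 = [-2, -1]^T.
λ = -2: A - (-2)I = [[-6, 10], [-3, 5]]. Row 1 gives (-6)·v1 + 10·v2 = 0, so take v_2 = [5, 3]^T.
V = [v_1 v_2] = [[-2, 5], [-1, 3]] has det V = -1, so V^{-1} = adj(V)/det V = [[-3, 5], [-1, 2]].
Modal coordinates z(0) = V^{-1} x(0): (-3)·2 + 5·(-2) = -16; (-1)·2 + 2·(-2) = -6; so z(0) = [-16, -6]^T.
x_2(t) = Σ_i (v_i)_2 · z_i(0) · e^{λ_i t} (row 2 of V times the modal terms).
x_2(1.0) = (-1)·(-16)·e^{-3·1.0} + 3·(-6)·e^{-2·1.0} = 16·0.049787 + (-18)·0.135335 = -1.6394.

-1.6394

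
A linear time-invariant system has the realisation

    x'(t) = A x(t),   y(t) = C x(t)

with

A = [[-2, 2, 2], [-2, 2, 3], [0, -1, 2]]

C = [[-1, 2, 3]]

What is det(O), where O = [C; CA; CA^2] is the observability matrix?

139

CA = [[-2, -1, 10]]
CA^2 = [[6, -16, 13]]
Observability matrix O = [C; CA; CA^2] = [[-1, 2, 3], [-2, -1, 10], [6, -16, 13]]
Expanding along the first row, det(O) = (-1)·((-1)·13 - 10·(-16)) - 2·((-2)·13 - 10·6) + 3·((-2)·(-16) - (-1)·6) = (-1)·147 - 2·(-86) + 3·38 = 139
Since det(O) ≠ 0, rank(O) = 3 and the system is completely observable.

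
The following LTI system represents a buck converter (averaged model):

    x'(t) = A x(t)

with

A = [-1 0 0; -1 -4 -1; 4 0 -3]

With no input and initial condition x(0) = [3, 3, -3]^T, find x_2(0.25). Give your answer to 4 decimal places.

det(sI - A) = s^3 - (tr A)s^2 + (M11 + M22 + M33)s - det A, where Mii is the 2×2 principal minor of A obtained by deleting row i and column i.
tr A = (-1) + (-4) + (-3) = -8; M11 = (-4)·(-3) - (-1)·0 = 12 - 0 = 12; M22 = (-1)·(-3) - 0·4 = 3 - 0 = 3; M33 = (-1)·(-4) - 0·(-1) = 4 - 0 = 4; sum of minors = 19.
det A = (-1)·((-4)·(-3) - (-1)·0) - 0·((-1)·(-3) - (-1)·4) + 0·((-1)·0 - (-4)·4) = (-1)·12 - 0·7 + 0·16 = -12.
So p(s) = det(sI - A) = s^3 + 8s^2 + 19s + 12.
Rational-root test: any integer root divides 12. Testing small divisors, s = -1 works: p(-1) = -1 + 8 + (-19) + 12 = 0, so (s + 1) is a factor.
Dividing, p(s) = (s + 1)(s^2 + 7s + 12).
Factor s^2 + 7s + 12: two numbers with sum -7 and product 12 are -3 and -4, so s^2 + 7s + 12 = (s + 3)(s + 4).
Hence p(s) = (s + 1) (s + 3) (s + 4), with roots -4, -3, -1.
The eigenvalues -4, -3, -1 are distinct and real, so A is diagonalisable and x(t) = e^{At} x(0) = V diag(e^{λ_i t}) V^{-1} x(0), where the columns of V are the eigenvectors.
λ = -4: A - (-4)I = [[3, 0, 0], [-1, 0, -1], [4, 0, 1]]. v must be orthogonal to every row; (row 1) × (row 2) = [0, 3, 0], so take v_1 = [0, -1, 0]^T.
λ = -3: A - (-3)I = [[2, 0, 0], [-1, -1, -1], [4, 0, 0]]. v must be orthogonal to every row; (row 1) × (row 2) = [0, 2, -2], so take v_2 = [0, -1, 1]^T.
λ = -1: A - (-1)I = [[0, 0, 0], [-1, -3, -1], [4, 0, -2]]. v must be orthogonal to every row; (row 2) × (row 3) = [6, -6, 12], so take v_3 = [1, -1, 2]^T.
V = [v_1 v_2 v_3] = [[0, 0, 1], [-1, -1, -1], [0, 1, 2]] has det V = -1, so V^{-1} = adj(V)/det V = [[1, -1, -1], [-2, 0, 1], [1, 0, 0]].
Modal coordinates z(0) = V^{-1} x(0): 1·3 + (-1)·3 + (-1)·(-3) = 3; (-2)·3 + 0·3 + 1·(-3) = -9; 1·3 + 0·3 + 0·(-3) = 3; so z(0) = [3, -9, 3]^T.
x_2(t) = Σ_i (v_i)_2 · z_i(0) · e^{λ_i t} (row 2 of V times the modal terms).
x_2(0.25) = (-1)·3·e^{-4·0.25} + (-1)·(-9)·e^{-3·0.25} + (-1)·3·e^{-1·0.25} = (-3)·0.367879 + 9·0.472367 + (-3)·0.778801 = 0.8113.

0.8113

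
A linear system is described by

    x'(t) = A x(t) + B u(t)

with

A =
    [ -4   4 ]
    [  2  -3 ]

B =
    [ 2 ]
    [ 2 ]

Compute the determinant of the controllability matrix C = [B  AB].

AB = [[0], [-2]]
Controllability matrix C = [B  AB] = [[2, 0], [2, -2]]
det(C) = 2·(-2) - 0·2 = -4 - 0 = -4
Since det(C) ≠ 0, rank(C) = 2 and the system is completely controllable.

-4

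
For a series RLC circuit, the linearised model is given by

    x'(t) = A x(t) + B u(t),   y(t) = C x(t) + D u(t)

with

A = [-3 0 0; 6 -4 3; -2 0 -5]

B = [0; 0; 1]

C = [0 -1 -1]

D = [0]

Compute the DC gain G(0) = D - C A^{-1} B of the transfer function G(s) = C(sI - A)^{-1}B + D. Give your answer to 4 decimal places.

-0.3500

G(0) = C(-A)^{-1}B + D = -C A^{-1} B + D.
det A = -60, so A^{-1} = (1/-60)·adj(A) = [[-1/3, 0, 0], [-2/5, -1/4, -3/20], [2/15, 0, -1/5]]
A^{-1} B = [0, -3/20, -1/5]^T
C A^{-1} B = 7/20
G(0) = D - C A^{-1} B = 0 - (7/20) = -7/20 ≈ -0.3500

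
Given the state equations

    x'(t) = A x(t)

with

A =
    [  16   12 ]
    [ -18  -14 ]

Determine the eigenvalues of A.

det(sI - A) = s^2 - (tr A)s + det A, with tr A = 16 + (-14) = 2 and det A = 16·(-14) - 12·(-18) = -224 - (-216) = -8.
So p(s) = det(sI - A) = s^2 - 2s - 8.
Factor s^2 - 2s - 8: two numbers with sum 2 and product -8 are 4 and -2, so s^2 - 2s - 8 = (s - 4)(s + 2).
Hence p(s) = (s - 4) (s + 2), with roots -2, 4.
At least one eigenvalue has non-negative real part, so the system is not asymptotically stable.

-2, 4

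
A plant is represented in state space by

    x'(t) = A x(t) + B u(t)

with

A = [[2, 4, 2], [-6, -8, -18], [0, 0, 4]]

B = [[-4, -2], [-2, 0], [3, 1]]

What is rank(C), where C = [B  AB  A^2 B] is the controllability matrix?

2

AB = [[-10, -2], [-14, -6], [12, 4]]
A^2B = [[-52, -20], [-44, -12], [48, 16]]
Controllability matrix C = [B  AB  A^2B] = [[-4, -2, -10, -2, -52, -20], [-2, 0, -14, -6, -44, -12], [3, 1, 12, 4, 48, 16]]
The rows r1, r2, r3 of C are linearly dependent: r1 + r2 + 2·r3 = 0 (check each entry), so rank(C) ≤ 2.
The 2×2 minor from rows 1, 2, columns 1, 2 is (-4)·0 - (-2)·(-2) = 0 - 4 = -4 ≠ 0, so rank(C) = 2.
rank(C) = 2 < n = 3, so the pair (A, B) is not completely controllable.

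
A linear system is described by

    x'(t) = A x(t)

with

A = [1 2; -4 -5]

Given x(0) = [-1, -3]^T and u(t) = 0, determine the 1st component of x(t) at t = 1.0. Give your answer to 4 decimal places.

-1.6402

det(sI - A) = s^2 - (tr A)s + det A, with tr A = 1 + (-5) = -4 and det A = 1·(-5) - 2·(-4) = -5 - (-8) = 3.
So p(s) = det(sI - A) = s^2 + 4s + 3.
Factor s^2 + 4s + 3: two numbers with sum -4 and product 3 are -1 and -3, so s^2 + 4s + 3 = (s + 1)(s + 3).
Hence p(s) = (s + 1) (s + 3), with roots -3, -1.
The eigenvalues -3, -1 are distinct and real, so A is diagonalisable and x(t) = e^{At} x(0) = V diag(e^{λ_i t}) V^{-1} x(0), where the columns of V are the eigenvectors.
λ = -3: A - (-3)I = [[4, 2], [-4, -2]]. Row 1 gives 4·v1 + 2·v2 = 0, so take v_1 = [-1, 2]^T.
λ = -1: A - (-1)I = [[2, 2], [-4, -4]]. Row 1 gives 2·v1 + 2·v2 = 0, so take v_2 = [-1, 1]^T.
V = [v_1 v_2] = [[-1, -1], [2, 1]] has det V = 1, so V^{-1} = adj(V)/det V = [[1, 1], [-2, -1]].
Modal coordinates z(0) = V^{-1} x(0): 1·(-1) + 1·(-3) = -4; (-2)·(-1) + (-1)·(-3) = 5; so z(0) = [-4, 5]^T.
x_1(t) = Σ_i (v_i)_1 · z_i(0) · e^{λ_i t} (row 1 of V times the modal terms).
x_1(1.0) = (-1)·(-4)·e^{-3·1.0} + (-1)·5·e^{-1·1.0} = 4·0.049787 + (-5)·0.367879 = -1.6402.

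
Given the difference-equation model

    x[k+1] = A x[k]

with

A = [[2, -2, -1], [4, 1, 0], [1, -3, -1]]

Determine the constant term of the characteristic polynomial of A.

-3

Expand det(zI - A) for the 3×3 matrix.
p(z) = z^3 - 2z^2 + 8z - 3.
(Check: constant term = det(-A) = (-1)^3 det A = -3; coefficient of z^2 = -tr A = -2.)
The constant term is -3.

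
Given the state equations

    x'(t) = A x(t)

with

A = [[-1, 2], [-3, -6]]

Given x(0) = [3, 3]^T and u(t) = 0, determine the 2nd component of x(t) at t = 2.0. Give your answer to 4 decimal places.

det(sI - A) = s^2 - (tr A)s + det A, with tr A = (-1) + (-6) = -7 and det A = (-1)·(-6) - 2·(-3) = 6 - (-6) = 12.
So p(s) = det(sI - A) = s^2 + 7s + 12.
Factor s^2 + 7s + 12: two numbers with sum -7 and product 12 are -3 and -4, so s^2 + 7s + 12 = (s + 3)(s + 4).
Hence p(s) = (s + 3) (s + 4), with roots -4, -3.
The eigenvalues -4, -3 are distinct and real, so A is diagonalisable and x(t) = e^{At} x(0) = V diag(e^{λ_i t}) V^{-1} x(0), where the columns of V are the eigenvectors.
λ = -4: A - (-4)I = [[3, 2], [-3, -2]]. Row 1 gives 3·v1 + 2·v2 = 0, so take v_1 = [-2, 3]^T.
λ = -3: A - (-3)I = [[2, 2], [-3, -3]]. Row 1 gives 2·v1 + 2·v2 = 0, so take v_2 = [1, -1]^T.
V = [v_1 v_2] = [[-2, 1], [3, -1]] has det V = -1, so V^{-1} = adj(V)/det V = [[1, 1], [3, 2]].
Modal coordinates z(0) = V^{-1} x(0): 1·3 + 1·3 = 6; 3·3 + 2·3 = 15; so z(0) = [6, 15]^T.
x_2(t) = Σ_i (v_i)_2 · z_i(0) · e^{λ_i t} (row 2 of V times the modal terms).
x_2(2.0) = 3·6·e^{-4·2.0} + (-1)·15·e^{-3·2.0} = 18·0.00033546 + (-15)·0.00247875 = -0.0311.

-0.0311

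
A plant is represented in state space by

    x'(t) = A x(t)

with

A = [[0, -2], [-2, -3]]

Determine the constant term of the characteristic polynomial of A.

For a 2×2 matrix, det(sI - A) = s^2 - (tr A)s + det A.
tr A = -3, det A = -4.
So p(s) = s^2 + 3s - 4.
The constant term is -4.

-4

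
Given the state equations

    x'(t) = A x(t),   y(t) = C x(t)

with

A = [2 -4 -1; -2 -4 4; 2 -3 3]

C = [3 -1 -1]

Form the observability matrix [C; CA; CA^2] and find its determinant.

1138

CA = [[6, -5, -10]]
CA^2 = [[2, 26, -56]]
Observability matrix O = [C; CA; CA^2] = [[3, -1, -1], [6, -5, -10], [2, 26, -56]]
Expanding along the first row, det(O) = 3·((-5)·(-56) - (-10)·26) - (-1)·(6·(-56) - (-10)·2) + (-1)·(6·26 - (-5)·2) = 3·540 - (-1)·(-316) + (-1)·166 = 1138
Since det(O) ≠ 0, rank(O) = 3 and the system is completely observable.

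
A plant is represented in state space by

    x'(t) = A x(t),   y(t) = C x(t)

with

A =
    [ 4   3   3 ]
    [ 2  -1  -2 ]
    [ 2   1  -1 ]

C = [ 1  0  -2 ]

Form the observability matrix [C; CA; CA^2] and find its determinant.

-3

CA = [[0, 1, 5]]
CA^2 = [[12, 4, -7]]
Observability matrix O = [C; CA; CA^2] = [[1, 0, -2], [0, 1, 5], [12, 4, -7]]
Expanding along the first row, det(O) = 1·(1·(-7) - 5·4) - 0·(0·(-7) - 5·12) + (-2)·(0·4 - 1·12) = 1·(-27) - 0·(-60) + (-2)·(-12) = -3
Since det(O) ≠ 0, rank(O) = 3 and the system is completely observable.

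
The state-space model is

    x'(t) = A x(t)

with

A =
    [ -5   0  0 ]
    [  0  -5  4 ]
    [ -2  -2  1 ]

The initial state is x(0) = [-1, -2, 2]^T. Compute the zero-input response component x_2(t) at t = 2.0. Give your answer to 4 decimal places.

0.9226

det(sI - A) = s^3 - (tr A)s^2 + (M11 + M22 + M33)s - det A, where Mii is the 2×2 principal minor of A obtained by deleting row i and column i.
tr A = (-5) + (-5) + 1 = -9; M11 = (-5)·1 - 4·(-2) = -5 - (-8) = 3; M22 = (-5)·1 - 0·(-2) = -5 - 0 = -5; M33 = (-5)·(-5) - 0·0 = 25 - 0 = 25; sum of minors = 23.
det A = (-5)·((-5)·1 - 4·(-2)) - 0·(0·1 - 4·(-2)) + 0·(0·(-2) - (-5)·(-2)) = (-5)·3 - 0·8 + 0·(-10) = -15.
So p(s) = det(sI - A) = s^3 + 9s^2 + 23s + 15.
Rational-root test: any integer root divides 15. Testing small divisors, s = -1 works: p(-1) = -1 + 9 + (-23) + 15 = 0, so (s + 1) is a factor.
Dividing, p(s) = (s + 1)(s^2 + 8s + 15).
Factor s^2 + 8s + 15: two numbers with sum -8 and product 15 are -3 and -5, so s^2 + 8s + 15 = (s + 3)(s + 5).
Hence p(s) = (s + 1) (s + 3) (s + 5), with roots -5, -3, -1.
The eigenvalues -5, -3, -1 are distinct and real, so A is diagonalisable and x(t) = e^{At} x(0) = V diag(e^{λ_i t}) V^{-1} x(0), where the columns of V are the eigenvectors.
λ = -5: A - (-5)I = [[0, 0, 0], [0, 0, 4], [-2, -2, 6]]. v must be orthogonal to every row; (row 2) × (row 3) = [8, -8, 0], so take v_1 = [1, -1, 0]^T.
λ = -3: A - (-3)I = [[-2, 0, 0], [0, -2, 4], [-2, -2, 4]]. v must be orthogonal to every row; (row 1) × (row 2) = [0, 8, 4], so take v_2 = [0, 2, 1]^T.
λ = -1: A - (-1)I = [[-4, 0, 0], [0, -4, 4], [-2, -2, 2]]. v must be orthogonal to every row; (row 1) × (row 2) = [0, 16, 16], so take v_3 = [0, 1, 1]^T.
V = [v_1 v_2 v_3] = [[1, 0, 0], [-1, 2, 1], [0, 1, 1]] has det V = 1, so V^{-1} = adj(V)/det V = [[1, 0, 0], [1, 1, -1], [-1, -1, 2]].
Modal coordinates z(0) = V^{-1} x(0): 1·(-1) + 0·(-2) + 0·2 = -1; 1·(-1) + 1·(-2) + (-1)·2 = -5; (-1)·(-1) + (-1)·(-2) + 2·2 = 7; so z(0) = [-1, -5, 7]^T.
x_2(t) = Σ_i (v_i)_2 · z_i(0) · e^{λ_i t} (row 2 of V times the modal terms).
x_2(2.0) = (-1)·(-1)·e^{-5·2.0} + 2·(-5)·e^{-3·2.0} + 1·7·e^{-1·2.0} = 1·0.000045 + (-10)·0.002479 + 7·0.135335 = 0.9226.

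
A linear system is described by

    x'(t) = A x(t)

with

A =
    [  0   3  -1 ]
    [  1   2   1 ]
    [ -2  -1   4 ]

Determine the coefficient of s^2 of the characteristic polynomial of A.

Expand det(sI - A) for the 3×3 matrix.
p(s) = s^3 - 6s^2 + 4s + 21.
(Check: constant term = det(-A) = (-1)^3 det A = 21; coefficient of s^2 = -tr A = -6.)
The coefficient of s^2 is -6.

-6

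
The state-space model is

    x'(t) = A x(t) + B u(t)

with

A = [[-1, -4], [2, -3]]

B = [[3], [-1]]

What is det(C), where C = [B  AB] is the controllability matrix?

AB = [[1], [9]]
Controllability matrix C = [B  AB] = [[3, 1], [-1, 9]]
det(C) = 3·9 - 1·(-1) = 27 - (-1) = 28
Since det(C) ≠ 0, rank(C) = 2 and the system is completely controllable.

28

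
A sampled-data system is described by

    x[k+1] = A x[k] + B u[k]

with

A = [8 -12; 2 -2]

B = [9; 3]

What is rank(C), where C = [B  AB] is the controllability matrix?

1

AB = [[36], [12]]
Controllability matrix C = [B  AB] = [[9, 36], [3, 12]]
Every column of C is a scalar multiple of column 1 = [9, 3] (multipliers 1, 4), so the columns span a one-dimensional space.
C ≠ 0, hence rank(C) = 1.
rank(C) = 1 < n = 2, so the pair (A, B) is not completely controllable.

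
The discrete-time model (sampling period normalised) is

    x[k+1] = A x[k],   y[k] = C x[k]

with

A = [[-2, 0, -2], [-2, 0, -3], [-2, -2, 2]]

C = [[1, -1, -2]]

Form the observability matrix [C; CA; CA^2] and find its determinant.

CA = [[4, 4, -3]]
CA^2 = [[-10, 6, -26]]
Observability matrix O = [C; CA; CA^2] = [[1, -1, -2], [4, 4, -3], [-10, 6, -26]]
Expanding along the first row, det(O) = 1·(4·(-26) - (-3)·6) - (-1)·(4·(-26) - (-3)·(-10)) + (-2)·(4·6 - 4·(-10)) = 1·(-86) - (-1)·(-134) + (-2)·64 = -348
Since det(O) ≠ 0, rank(O) = 3 and the system is completely observable.

-348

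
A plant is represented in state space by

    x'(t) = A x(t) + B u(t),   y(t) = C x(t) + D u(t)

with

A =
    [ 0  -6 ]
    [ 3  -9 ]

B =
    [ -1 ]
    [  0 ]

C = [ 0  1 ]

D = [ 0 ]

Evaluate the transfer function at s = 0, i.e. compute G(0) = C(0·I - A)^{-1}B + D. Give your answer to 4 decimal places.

-0.1667

G(0) = C(-A)^{-1}B + D = -C A^{-1} B + D.
det A = 18, so A^{-1} = (1/18)·adj(A) = [[-1/2, 1/3], [-1/6, 0]]
A^{-1} B = [1/2, 1/6]^T
C A^{-1} B = 1/6
G(0) = D - C A^{-1} B = 0 - (1/6) = -1/6 ≈ -0.1667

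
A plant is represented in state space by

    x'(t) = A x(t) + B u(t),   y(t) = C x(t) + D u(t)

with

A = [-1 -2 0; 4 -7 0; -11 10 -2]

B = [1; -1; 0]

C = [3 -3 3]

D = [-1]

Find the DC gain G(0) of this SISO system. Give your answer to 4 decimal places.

G(0) = C(-A)^{-1}B + D = -C A^{-1} B + D.
det A = -30, so A^{-1} = (1/-30)·adj(A) = [[-7/15, 2/15, 0], [-4/15, -1/15, 0], [37/30, -16/15, -1/2]]
A^{-1} B = [-3/5, -1/5, 23/10]^T
C A^{-1} B = 57/10
G(0) = D - C A^{-1} B = -1 - (57/10) = -67/10 ≈ -6.7000

-6.7000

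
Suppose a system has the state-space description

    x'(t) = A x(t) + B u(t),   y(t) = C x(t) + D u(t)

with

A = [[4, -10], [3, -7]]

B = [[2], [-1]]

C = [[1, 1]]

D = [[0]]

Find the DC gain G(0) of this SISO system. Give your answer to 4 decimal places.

G(0) = C(-A)^{-1}B + D = -C A^{-1} B + D.
det A = 2, so A^{-1} = (1/2)·adj(A) = [[-7/2, 5], [-3/2, 2]]
A^{-1} B = [-12, -5]^T
C A^{-1} B = -17
G(0) = D - C A^{-1} B = 0 - (-17) = 17

17.0000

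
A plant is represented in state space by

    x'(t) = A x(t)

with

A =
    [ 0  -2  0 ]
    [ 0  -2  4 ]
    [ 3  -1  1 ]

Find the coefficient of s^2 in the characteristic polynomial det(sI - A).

1

Expand det(sI - A) for the 3×3 matrix.
p(s) = s^3 + s^2 + 2s + 24.
(Check: constant term = det(-A) = (-1)^3 det A = 24; coefficient of s^2 = -tr A = 1.)
The coefficient of s^2 is 1.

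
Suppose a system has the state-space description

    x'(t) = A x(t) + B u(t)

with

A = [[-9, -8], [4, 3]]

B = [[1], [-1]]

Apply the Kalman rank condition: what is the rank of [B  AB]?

1

AB = [[-1], [1]]
Controllability matrix C = [B  AB] = [[1, -1], [-1, 1]]
Every column of C is a scalar multiple of column 1 = [1, -1] (multipliers 1, -1), so the columns span a one-dimensional space.
C ≠ 0, hence rank(C) = 1.
rank(C) = 1 < n = 2, so the pair (A, B) is not completely controllable.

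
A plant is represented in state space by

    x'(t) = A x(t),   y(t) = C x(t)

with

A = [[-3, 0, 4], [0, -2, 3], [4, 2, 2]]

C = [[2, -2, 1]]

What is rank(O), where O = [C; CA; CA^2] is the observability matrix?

CA = [[-2, 6, 4]]
CA^2 = [[22, -4, 18]]
Observability matrix O = [C; CA; CA^2] = [[2, -2, 1], [-2, 6, 4], [22, -4, 18]]
det(O) = 2·(6·18 - 4·(-4)) - (-2)·((-2)·18 - 4·22) + 1·((-2)·(-4) - 6·22) = 2·124 - (-2)·(-124) + 1·(-124) = -124 ≠ 0, so rank(O) = 3.
rank(O) = 3 = n, so the pair (A, C) is completely observable.

3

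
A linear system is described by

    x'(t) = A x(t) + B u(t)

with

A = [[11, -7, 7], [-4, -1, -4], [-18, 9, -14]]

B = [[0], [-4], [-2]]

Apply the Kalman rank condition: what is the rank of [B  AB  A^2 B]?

AB = [[14], [12], [-8]]
A^2B = [[14], [-36], [-32]]
Controllability matrix C = [B  AB  A^2B] = [[0, 14, 14], [-4, 12, -36], [-2, -8, -32]]
The rows r1, r2, r3 of C are linearly dependent: 2·r1 - r2 + 2·r3 = 0 (check each entry), so rank(C) ≤ 2.
The 2×2 minor from rows 1, 2, columns 1, 2 is 0·12 - 14·(-4) = 0 - (-56) = 56 ≠ 0, so rank(C) = 2.
rank(C) = 2 < n = 3, so the pair (A, B) is not completely controllable.

2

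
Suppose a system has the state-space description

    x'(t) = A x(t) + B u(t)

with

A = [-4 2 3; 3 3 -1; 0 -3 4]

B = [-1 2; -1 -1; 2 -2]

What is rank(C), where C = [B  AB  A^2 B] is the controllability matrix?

AB = [[8, -16], [-8, 5], [11, -5]]
A^2B = [[-15, 59], [-11, -28], [68, -35]]
Controllability matrix C = [B  AB  A^2B] = [[-1, 2, 8, -16, -15, 59], [-1, -1, -8, 5, -11, -28], [2, -2, 11, -5, 68, -35]]
Take the 3×3 submatrix of C formed by columns 1, 2, 3: [[-1, 2, 8], [-1, -1, -8], [2, -2, 11]]. Its determinant is (-1)·((-1)·11 - (-8)·(-2)) - 2·((-1)·11 - (-8)·2) + 8·((-1)·(-2) - (-1)·2) = (-1)·(-27) - 2·5 + 8·4 = 49 ≠ 0.
So rank(C) ≥ 3; since C has 3 rows, rank(C) = 3.
rank(C) = 3 = n, so the pair (A, B) is completely controllable.

3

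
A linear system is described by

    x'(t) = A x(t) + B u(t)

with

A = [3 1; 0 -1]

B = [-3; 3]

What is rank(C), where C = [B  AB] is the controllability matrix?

2

AB = [[-6], [-3]]
Controllability matrix C = [B  AB] = [[-3, -6], [3, -3]]
det(C) = (-3)·(-3) - (-6)·3 = 9 - (-18) = 27 ≠ 0, so rank(C) = 2.
rank(C) = 2 = n, so the pair (A, B) is completely controllable.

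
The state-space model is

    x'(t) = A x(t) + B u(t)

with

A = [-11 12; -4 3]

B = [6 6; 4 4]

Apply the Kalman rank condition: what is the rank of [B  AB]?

AB = [[-18, -18], [-12, -12]]
Controllability matrix C = [B  AB] = [[6, 6, -18, -18], [4, 4, -12, -12]]
Every column of C is a scalar multiple of column 1 = [6, 4] (multipliers 1, 1, -3, -3), so the columns span a one-dimensional space.
C ≠ 0, hence rank(C) = 1.
rank(C) = 1 < n = 2, so the pair (A, B) is not completely controllable.

1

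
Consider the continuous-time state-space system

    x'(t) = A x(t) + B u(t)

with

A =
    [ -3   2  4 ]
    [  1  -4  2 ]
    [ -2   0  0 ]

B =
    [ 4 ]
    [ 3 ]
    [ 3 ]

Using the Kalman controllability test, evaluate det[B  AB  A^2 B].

1184

AB = [[6], [-2], [-8]]
A^2B = [[-54], [-2], [-12]]
Controllability matrix C = [B  AB  A^2B] = [[4, 6, -54], [3, -2, -2], [3, -8, -12]]
Expanding along the first row, det(C) = 4·((-2)·(-12) - (-2)·(-8)) - 6·(3·(-12) - (-2)·3) + (-54)·(3·(-8) - (-2)·3) = 4·8 - 6·(-30) + (-54)·(-18) = 1184
Since det(C) ≠ 0, rank(C) = 3 and the system is completely controllable.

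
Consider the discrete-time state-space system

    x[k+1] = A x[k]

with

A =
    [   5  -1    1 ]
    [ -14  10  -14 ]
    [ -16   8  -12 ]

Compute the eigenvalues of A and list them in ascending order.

-4, 3, 4

det(zI - A) = z^3 - (tr A)z^2 + (M11 + M22 + M33)z - det A, where Mii is the 2×2 principal minor of A obtained by deleting row i and column i.
tr A = 5 + 10 + (-12) = 3; M11 = 10·(-12) - (-14)·8 = -120 - (-112) = -8; M22 = 5·(-12) - 1·(-16) = -60 - (-16) = -44; M33 = 5·10 - (-1)·(-14) = 50 - 14 = 36; sum of minors = -16.
det A = 5·(10·(-12) - (-14)·8) - (-1)·((-14)·(-12) - (-14)·(-16)) + 1·((-14)·8 - 10·(-16)) = 5·(-8) - (-1)·(-56) + 1·48 = -48.
So p(z) = det(zI - A) = z^3 - 3z^2 - 16z + 48.
Rational-root test: any integer root divides 48. Testing small divisors, z = 3 works: p(3) = 27 + (-27) + (-48) + 48 = 0, so (z - 3) is a factor.
Dividing, p(z) = (z - 3)(z^2 - 16).
Factor z^2 - 16: two numbers with sum 0 and product -16 are 4 and -4, so z^2 - 16 = (z - 4)(z + 4).
Hence p(z) = (z - 4) (z - 3) (z + 4), with roots -4, 3, 4.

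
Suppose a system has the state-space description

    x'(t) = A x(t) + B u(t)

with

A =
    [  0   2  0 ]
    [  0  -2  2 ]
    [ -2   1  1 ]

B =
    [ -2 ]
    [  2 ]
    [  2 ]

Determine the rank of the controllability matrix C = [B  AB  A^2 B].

AB = [[4], [0], [8]]
A^2B = [[0], [16], [0]]
Controllability matrix C = [B  AB  A^2B] = [[-2, 4, 0], [2, 0, 16], [2, 8, 0]]
det(C) = (-2)·(0·0 - 16·8) - 4·(2·0 - 16·2) + 0·(2·8 - 0·2) = (-2)·(-128) - 4·(-32) + 0·16 = 384 ≠ 0, so rank(C) = 3.
rank(C) = 3 = n, so the pair (A, B) is completely controllable.

3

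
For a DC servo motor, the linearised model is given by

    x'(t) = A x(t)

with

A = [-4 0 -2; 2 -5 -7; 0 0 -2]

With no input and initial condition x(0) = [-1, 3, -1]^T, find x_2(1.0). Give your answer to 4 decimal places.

det(sI - A) = s^3 - (tr A)s^2 + (M11 + M22 + M33)s - det A, where Mii is the 2×2 principal minor of A obtained by deleting row i and column i.
tr A = (-4) + (-5) + (-2) = -11; M11 = (-5)·(-2) - (-7)·0 = 10 - 0 = 10; M22 = (-4)·(-2) - (-2)·0 = 8 - 0 = 8; M33 = (-4)·(-5) - 0·2 = 20 - 0 = 20; sum of minors = 38.
det A = (-4)·((-5)·(-2) - (-7)·0) - 0·(2·(-2) - (-7)·0) + (-2)·(2·0 - (-5)·0) = (-4)·10 - 0·(-4) + (-2)·0 = -40.
So p(s) = det(sI - A) = s^3 + 11s^2 + 38s + 40.
Rational-root test: any integer root divides 40. Testing small divisors, s = -2 works: p(-2) = -8 + 44 + (-76) + 40 = 0, so (s + 2) is a factor.
Dividing, p(s) = (s + 2)(s^2 + 9s + 20).
Factor s^2 + 9s + 20: two numbers with sum -9 and product 20 are -4 and -5, so s^2 + 9s + 20 = (s + 4)(s + 5).
Hence p(s) = (s + 2) (s + 4) (s + 5), with roots -5, -4, -2.
The eigenvalues -5, -4, -2 are distinct and real, so A is diagonalisable and x(t) = e^{At} x(0) = V diag(e^{λ_i t}) V^{-1} x(0), where the columns of V are the eigenvectors.
λ = -5: A - (-5)I = [[1, 0, -2], [2, 0, -7], [0, 0, 3]]. v must be orthogonal to every row; (row 1) × (row 2) = [0, 3, 0], so take v_1 = [0, 1, 0]^T.
λ = -4: A - (-4)I = [[0, 0, -2], [2, -1, -7], [0, 0, 2]]. v must be orthogonal to every row; (row 1) × (row 2) = [-2, -4, 0], so take v_2 = [1, 2, 0]^T.
λ = -2: A - (-2)I = [[-2, 0, -2], [2, -3, -7], [0, 0, 0]]. v must be orthogonal to every row; (row 1) × (row 2) = [-6, -18, 6], so take v_3 = [-1, -3, 1]^T.
V = [v_1 v_2 v_3] = [[0, 1, -1], [1, 2, -3], [0, 0, 1]] has det V = -1, so V^{-1} = adj(V)/det V = [[-2, 1, 1], [1, 0, 1], [0, 0, 1]].
Modal coordinates z(0) = V^{-1} x(0): (-2)·(-1) + 1·3 + 1·(-1) = 4; 1·(-1) + 0·3 + 1·(-1) = -2; 0·(-1) + 0·3 + 1·(-1) = -1; so z(0) = [4, -2, -1]^T.
x_2(t) = Σ_i (v_i)_2 · z_i(0) · e^{λ_i t} (row 2 of V times the modal terms).
x_2(1.0) = 1·4·e^{-5·1.0} + 2·(-2)·e^{-4·1.0} + (-3)·(-1)·e^{-2·1.0} = 4·0.006738 + (-4)·0.018316 + 3·0.135335 = 0.3597.

0.3597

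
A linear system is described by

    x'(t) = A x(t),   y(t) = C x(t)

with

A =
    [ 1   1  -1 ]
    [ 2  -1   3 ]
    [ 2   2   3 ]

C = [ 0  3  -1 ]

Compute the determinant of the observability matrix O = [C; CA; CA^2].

6

CA = [[4, -5, 6]]
CA^2 = [[6, 21, -1]]
Observability matrix O = [C; CA; CA^2] = [[0, 3, -1], [4, -5, 6], [6, 21, -1]]
Expanding along the first row, det(O) = 0·((-5)·(-1) - 6·21) - 3·(4·(-1) - 6·6) + (-1)·(4·21 - (-5)·6) = 0·(-121) - 3·(-40) + (-1)·114 = 6
Since det(O) ≠ 0, rank(O) = 3 and the system is completely observable.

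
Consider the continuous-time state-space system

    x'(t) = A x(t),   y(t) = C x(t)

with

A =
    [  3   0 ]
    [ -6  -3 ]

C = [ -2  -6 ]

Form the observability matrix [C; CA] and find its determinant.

144

CA = [[30, 18]]
Observability matrix O = [C; CA] = [[-2, -6], [30, 18]]
det(O) = (-2)·18 - (-6)·30 = -36 - (-180) = 144
Since det(O) ≠ 0, rank(O) = 2 and the system is completely observable.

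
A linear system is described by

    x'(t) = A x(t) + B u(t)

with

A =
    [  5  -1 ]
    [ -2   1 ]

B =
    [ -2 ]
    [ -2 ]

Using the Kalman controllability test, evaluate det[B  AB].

-20

AB = [[-8], [2]]
Controllability matrix C = [B  AB] = [[-2, -8], [-2, 2]]
det(C) = (-2)·2 - (-8)·(-2) = -4 - 16 = -20
Since det(C) ≠ 0, rank(C) = 2 and the system is completely controllable.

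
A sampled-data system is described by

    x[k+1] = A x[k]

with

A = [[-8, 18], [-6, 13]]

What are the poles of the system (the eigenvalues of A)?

1, 4

det(zI - A) = z^2 - (tr A)z + det A, with tr A = (-8) + 13 = 5 and det A = (-8)·13 - 18·(-6) = -104 - (-108) = 4.
So p(z) = det(zI - A) = z^2 - 5z + 4.
Factor z^2 - 5z + 4: two numbers with sum 5 and product 4 are 4 and 1, so z^2 - 5z + 4 = (z - 4)(z - 1).
Hence p(z) = (z - 4) (z - 1), with roots 1, 4.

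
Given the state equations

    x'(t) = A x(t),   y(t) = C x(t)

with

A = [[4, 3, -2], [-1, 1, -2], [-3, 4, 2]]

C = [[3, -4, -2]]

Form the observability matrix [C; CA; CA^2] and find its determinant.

CA = [[22, -3, -2]]
CA^2 = [[97, 55, -42]]
Observability matrix O = [C; CA; CA^2] = [[3, -4, -2], [22, -3, -2], [97, 55, -42]]
Expanding along the first row, det(O) = 3·((-3)·(-42) - (-2)·55) - (-4)·(22·(-42) - (-2)·97) + (-2)·(22·55 - (-3)·97) = 3·236 - (-4)·(-730) + (-2)·1501 = -5214
Since det(O) ≠ 0, rank(O) = 3 and the system is completely observable.

-5214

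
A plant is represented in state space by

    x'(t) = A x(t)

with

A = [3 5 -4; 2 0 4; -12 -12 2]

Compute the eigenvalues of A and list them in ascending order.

-2, 2, 5

det(sI - A) = s^3 - (tr A)s^2 + (M11 + M22 + M33)s - det A, where Mii is the 2×2 principal minor of A obtained by deleting row i and column i.
tr A = 3 + 0 + 2 = 5; M11 = 0·2 - 4·(-12) = 0 - (-48) = 48; M22 = 3·2 - (-4)·(-12) = 6 - 48 = -42; M33 = 3·0 - 5·2 = 0 - 10 = -10; sum of minors = -4.
det A = 3·(0·2 - 4·(-12)) - 5·(2·2 - 4·(-12)) + (-4)·(2·(-12) - 0·(-12)) = 3·48 - 5·52 + (-4)·(-24) = -20.
So p(s) = det(sI - A) = s^3 - 5s^2 - 4s + 20.
Rational-root test: any integer root divides 20. Testing small divisors, s = -2 works: p(-2) = -8 + (-20) + 8 + 20 = 0, so (s + 2) is a factor.
Dividing, p(s) = (s + 2)(s^2 - 7s + 10).
Factor s^2 - 7s + 10: two numbers with sum 7 and product 10 are 5 and 2, so s^2 - 7s + 10 = (s - 5)(s - 2).
Hence p(s) = (s - 5) (s - 2) (s + 2), with roots -2, 2, 5.
At least one eigenvalue has non-negative real part, so the system is not asymptotically stable.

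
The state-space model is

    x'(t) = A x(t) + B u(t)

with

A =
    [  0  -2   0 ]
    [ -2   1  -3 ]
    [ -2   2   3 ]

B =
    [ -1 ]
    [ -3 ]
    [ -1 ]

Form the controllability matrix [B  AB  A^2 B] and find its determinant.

-699

AB = [[6], [2], [-7]]
A^2B = [[-4], [11], [-29]]
Controllability matrix C = [B  AB  A^2B] = [[-1, 6, -4], [-3, 2, 11], [-1, -7, -29]]
Expanding along the first row, det(C) = (-1)·(2·(-29) - 11·(-7)) - 6·((-3)·(-29) - 11·(-1)) + (-4)·((-3)·(-7) - 2·(-1)) = (-1)·19 - 6·98 + (-4)·23 = -699
Since det(C) ≠ 0, rank(C) = 3 and the system is completely controllable.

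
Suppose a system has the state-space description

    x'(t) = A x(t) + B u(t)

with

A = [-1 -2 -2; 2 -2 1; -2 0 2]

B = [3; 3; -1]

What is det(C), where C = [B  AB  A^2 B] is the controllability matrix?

AB = [[-7], [-1], [-8]]
A^2B = [[25], [-20], [-2]]
Controllability matrix C = [B  AB  A^2B] = [[3, -7, 25], [3, -1, -20], [-1, -8, -2]]
Expanding along the first row, det(C) = 3·((-1)·(-2) - (-20)·(-8)) - (-7)·(3·(-2) - (-20)·(-1)) + 25·(3·(-8) - (-1)·(-1)) = 3·(-158) - (-7)·(-26) + 25·(-25) = -1281
Since det(C) ≠ 0, rank(C) = 3 and the system is completely controllable.

-1281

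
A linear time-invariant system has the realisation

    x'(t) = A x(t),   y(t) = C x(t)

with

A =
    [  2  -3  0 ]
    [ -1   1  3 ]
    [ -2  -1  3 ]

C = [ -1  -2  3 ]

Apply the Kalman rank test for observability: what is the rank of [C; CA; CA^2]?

CA = [[-6, -2, 3]]
CA^2 = [[-16, 13, 3]]
Observability matrix O = [C; CA; CA^2] = [[-1, -2, 3], [-6, -2, 3], [-16, 13, 3]]
det(O) = (-1)·((-2)·3 - 3·13) - (-2)·((-6)·3 - 3·(-16)) + 3·((-6)·13 - (-2)·(-16)) = (-1)·(-45) - (-2)·30 + 3·(-110) = -225 ≠ 0, so rank(O) = 3.
rank(O) = 3 = n, so the pair (A, C) is completely observable.

3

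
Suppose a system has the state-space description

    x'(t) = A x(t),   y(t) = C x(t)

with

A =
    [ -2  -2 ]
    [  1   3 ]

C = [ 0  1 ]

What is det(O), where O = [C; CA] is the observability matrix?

-1

CA = [[1, 3]]
Observability matrix O = [C; CA] = [[0, 1], [1, 3]]
det(O) = 0·3 - 1·1 = 0 - 1 = -1
Since det(O) ≠ 0, rank(O) = 2 and the system is completely observable.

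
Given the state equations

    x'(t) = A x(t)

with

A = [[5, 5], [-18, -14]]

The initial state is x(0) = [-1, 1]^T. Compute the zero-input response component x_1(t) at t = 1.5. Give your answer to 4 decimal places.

det(sI - A) = s^2 - (tr A)s + det A, with tr A = 5 + (-14) = -9 and det A = 5·(-14) - 5·(-18) = -70 - (-90) = 20.
So p(s) = det(sI - A) = s^2 + 9s + 20.
Factor s^2 + 9s + 20: two numbers with sum -9 and product 20 are -4 and -5, so s^2 + 9s + 20 = (s + 4)(s + 5).
Hence p(s) = (s + 4) (s + 5), with roots -5, -4.
The eigenvalues -5, -4 are distinct and real, so A is diagonalisable and x(t) = e^{At} x(0) = V diag(e^{λ_i t}) V^{-1} x(0), where the columns of V are the eigenvectors.
λ = -5: A - (-5)I = [[10, 5], [-18, -9]]. Row 1 gives 10·v1 + 5·v2 = 0, so take v_1 = [-1, 2]^T.
λ = -4: A - (-4)I = [[9, 5], [-18, -10]]. Row 1 gives 9·v1 + 5·v2 = 0, so take v_2 = [5, -9]^T.
V = [v_1 v_2] = [[-1, 5], [2, -9]] has det V = -1, so V^{-1} = adj(V)/det V = [[9, 5], [2, 1]].
Modal coordinates z(0) = V^{-1} x(0): 9·(-1) + 5·1 = -4; 2·(-1) + 1·1 = -1; so z(0) = [-4, -1]^T.
x_1(t) = Σ_i (v_i)_1 · z_i(0) · e^{λ_i t} (row 1 of V times the modal terms).
x_1(1.5) = (-1)·(-4)·e^{-5·1.5} + 5·(-1)·e^{-4·1.5} = 4·0.000553 + (-5)·0.002479 = -0.0102.

-0.0102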